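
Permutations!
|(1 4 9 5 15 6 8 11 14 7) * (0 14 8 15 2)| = 8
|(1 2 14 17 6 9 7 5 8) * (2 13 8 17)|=30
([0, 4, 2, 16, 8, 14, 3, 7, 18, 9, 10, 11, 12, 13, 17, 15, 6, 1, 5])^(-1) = (1 17 14 5 18 8 4)(3 6 16)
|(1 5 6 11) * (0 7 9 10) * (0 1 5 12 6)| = |(0 7 9 10 1 12 6 11 5)| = 9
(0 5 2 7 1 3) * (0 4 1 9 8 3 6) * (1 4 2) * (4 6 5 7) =(0 7 9 8 3 2 4 6)(1 5) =[7, 5, 4, 2, 6, 1, 0, 9, 3, 8]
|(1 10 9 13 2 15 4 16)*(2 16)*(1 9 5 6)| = |(1 10 5 6)(2 15 4)(9 13 16)| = 12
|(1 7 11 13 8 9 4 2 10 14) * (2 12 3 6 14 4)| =|(1 7 11 13 8 9 2 10 4 12 3 6 14)| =13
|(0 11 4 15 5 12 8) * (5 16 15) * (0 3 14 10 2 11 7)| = |(0 7)(2 11 4 5 12 8 3 14 10)(15 16)| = 18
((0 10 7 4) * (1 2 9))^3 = (0 4 7 10) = ((0 10 7 4)(1 2 9))^3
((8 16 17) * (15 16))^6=(8 16)(15 17)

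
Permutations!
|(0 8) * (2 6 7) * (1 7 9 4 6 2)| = 6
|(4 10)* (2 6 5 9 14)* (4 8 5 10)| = |(2 6 10 8 5 9 14)| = 7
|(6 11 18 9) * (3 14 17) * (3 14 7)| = |(3 7)(6 11 18 9)(14 17)| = 4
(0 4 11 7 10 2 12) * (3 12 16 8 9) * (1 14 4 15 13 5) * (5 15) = (0 5 1 14 4 11 7 10 2 16 8 9 3 12)(13 15) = [5, 14, 16, 12, 11, 1, 6, 10, 9, 3, 2, 7, 0, 15, 4, 13, 8]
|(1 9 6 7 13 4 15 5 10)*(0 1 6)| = 21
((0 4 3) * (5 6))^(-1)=((0 4 3)(5 6))^(-1)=(0 3 4)(5 6)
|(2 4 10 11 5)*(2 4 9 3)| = 12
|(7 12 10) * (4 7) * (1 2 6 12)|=|(1 2 6 12 10 4 7)|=7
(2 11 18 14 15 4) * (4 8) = [0, 1, 11, 3, 2, 5, 6, 7, 4, 9, 10, 18, 12, 13, 15, 8, 16, 17, 14] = (2 11 18 14 15 8 4)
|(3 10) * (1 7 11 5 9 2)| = |(1 7 11 5 9 2)(3 10)| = 6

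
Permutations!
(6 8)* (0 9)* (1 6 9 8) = [8, 6, 2, 3, 4, 5, 1, 7, 9, 0] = (0 8 9)(1 6)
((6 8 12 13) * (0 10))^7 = (0 10)(6 13 12 8)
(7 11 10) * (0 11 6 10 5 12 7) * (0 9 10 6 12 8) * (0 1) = (0 11 5 8 1)(7 12)(9 10) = [11, 0, 2, 3, 4, 8, 6, 12, 1, 10, 9, 5, 7]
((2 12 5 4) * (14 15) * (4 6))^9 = (2 4 6 5 12)(14 15)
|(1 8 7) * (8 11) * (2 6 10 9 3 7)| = |(1 11 8 2 6 10 9 3 7)| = 9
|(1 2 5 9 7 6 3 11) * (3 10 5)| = 20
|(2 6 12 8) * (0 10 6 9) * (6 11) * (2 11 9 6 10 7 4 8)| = 21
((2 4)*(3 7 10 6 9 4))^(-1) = (2 4 9 6 10 7 3)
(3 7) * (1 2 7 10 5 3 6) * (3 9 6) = (1 2 7 3 10 5 9 6) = [0, 2, 7, 10, 4, 9, 1, 3, 8, 6, 5]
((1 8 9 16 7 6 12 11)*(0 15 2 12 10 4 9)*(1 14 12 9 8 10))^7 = ((0 15 2 9 16 7 6 1 10 4 8)(11 14 12))^7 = (0 1 9 8 6 2 4 7 15 10 16)(11 14 12)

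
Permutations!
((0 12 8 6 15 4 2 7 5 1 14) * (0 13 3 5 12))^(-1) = ((1 14 13 3 5)(2 7 12 8 6 15 4))^(-1) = (1 5 3 13 14)(2 4 15 6 8 12 7)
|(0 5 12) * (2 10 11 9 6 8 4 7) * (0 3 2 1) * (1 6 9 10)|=|(0 5 12 3 2 1)(4 7 6 8)(10 11)|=12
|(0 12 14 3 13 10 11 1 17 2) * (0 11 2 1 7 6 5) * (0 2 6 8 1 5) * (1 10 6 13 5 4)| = 12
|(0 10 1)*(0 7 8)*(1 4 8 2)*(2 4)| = 7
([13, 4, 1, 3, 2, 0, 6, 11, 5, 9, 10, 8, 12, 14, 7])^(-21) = (14)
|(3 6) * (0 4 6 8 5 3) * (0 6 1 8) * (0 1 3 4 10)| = |(0 10)(1 8 5 4 3)| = 10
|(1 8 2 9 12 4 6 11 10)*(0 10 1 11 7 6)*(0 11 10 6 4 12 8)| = 6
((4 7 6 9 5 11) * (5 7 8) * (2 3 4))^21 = ((2 3 4 8 5 11)(6 9 7))^21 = (2 8)(3 5)(4 11)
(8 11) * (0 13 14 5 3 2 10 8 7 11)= (0 13 14 5 3 2 10 8)(7 11)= [13, 1, 10, 2, 4, 3, 6, 11, 0, 9, 8, 7, 12, 14, 5]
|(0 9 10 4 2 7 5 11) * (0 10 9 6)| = 6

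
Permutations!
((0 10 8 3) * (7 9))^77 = ((0 10 8 3)(7 9))^77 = (0 10 8 3)(7 9)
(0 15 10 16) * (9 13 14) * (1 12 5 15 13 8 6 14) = (0 13 1 12 5 15 10 16)(6 14 9 8) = [13, 12, 2, 3, 4, 15, 14, 7, 6, 8, 16, 11, 5, 1, 9, 10, 0]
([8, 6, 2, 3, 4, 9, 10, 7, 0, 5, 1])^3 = (10)(0 8)(5 9)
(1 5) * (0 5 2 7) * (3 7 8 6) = (0 5 1 2 8 6 3 7) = [5, 2, 8, 7, 4, 1, 3, 0, 6]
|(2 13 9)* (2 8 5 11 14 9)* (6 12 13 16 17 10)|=35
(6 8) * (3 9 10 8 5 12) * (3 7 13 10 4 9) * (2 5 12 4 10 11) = [0, 1, 5, 3, 9, 4, 12, 13, 6, 10, 8, 2, 7, 11] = (2 5 4 9 10 8 6 12 7 13 11)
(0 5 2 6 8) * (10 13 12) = (0 5 2 6 8)(10 13 12) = [5, 1, 6, 3, 4, 2, 8, 7, 0, 9, 13, 11, 10, 12]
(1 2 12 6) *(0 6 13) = [6, 2, 12, 3, 4, 5, 1, 7, 8, 9, 10, 11, 13, 0] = (0 6 1 2 12 13)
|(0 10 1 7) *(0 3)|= 5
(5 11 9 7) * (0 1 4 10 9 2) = (0 1 4 10 9 7 5 11 2) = [1, 4, 0, 3, 10, 11, 6, 5, 8, 7, 9, 2]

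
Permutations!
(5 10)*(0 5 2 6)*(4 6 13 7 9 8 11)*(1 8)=[5, 8, 13, 3, 6, 10, 0, 9, 11, 1, 2, 4, 12, 7]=(0 5 10 2 13 7 9 1 8 11 4 6)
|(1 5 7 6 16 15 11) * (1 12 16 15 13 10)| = 10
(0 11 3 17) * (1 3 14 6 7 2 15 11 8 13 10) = (0 8 13 10 1 3 17)(2 15 11 14 6 7) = [8, 3, 15, 17, 4, 5, 7, 2, 13, 9, 1, 14, 12, 10, 6, 11, 16, 0]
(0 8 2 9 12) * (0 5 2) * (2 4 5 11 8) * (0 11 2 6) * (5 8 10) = (0 6)(2 9 12)(4 8 11 10 5) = [6, 1, 9, 3, 8, 4, 0, 7, 11, 12, 5, 10, 2]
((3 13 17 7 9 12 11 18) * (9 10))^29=((3 13 17 7 10 9 12 11 18))^29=(3 17 10 12 18 13 7 9 11)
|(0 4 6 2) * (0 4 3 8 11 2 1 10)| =9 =|(0 3 8 11 2 4 6 1 10)|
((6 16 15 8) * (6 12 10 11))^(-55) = ((6 16 15 8 12 10 11))^(-55) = (6 16 15 8 12 10 11)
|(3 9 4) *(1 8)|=6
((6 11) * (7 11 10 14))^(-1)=((6 10 14 7 11))^(-1)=(6 11 7 14 10)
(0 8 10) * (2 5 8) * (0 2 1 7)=(0 1 7)(2 5 8 10)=[1, 7, 5, 3, 4, 8, 6, 0, 10, 9, 2]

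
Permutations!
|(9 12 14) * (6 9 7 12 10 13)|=|(6 9 10 13)(7 12 14)|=12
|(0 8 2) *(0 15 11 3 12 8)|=6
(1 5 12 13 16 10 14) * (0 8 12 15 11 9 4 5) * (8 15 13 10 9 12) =(0 15 11 12 10 14 1)(4 5 13 16 9) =[15, 0, 2, 3, 5, 13, 6, 7, 8, 4, 14, 12, 10, 16, 1, 11, 9]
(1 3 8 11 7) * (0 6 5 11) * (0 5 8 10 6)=(1 3 10 6 8 5 11 7)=[0, 3, 2, 10, 4, 11, 8, 1, 5, 9, 6, 7]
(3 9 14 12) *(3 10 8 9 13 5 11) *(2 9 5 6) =[0, 1, 9, 13, 4, 11, 2, 7, 5, 14, 8, 3, 10, 6, 12] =(2 9 14 12 10 8 5 11 3 13 6)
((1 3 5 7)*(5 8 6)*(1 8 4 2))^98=((1 3 4 2)(5 7 8 6))^98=(1 4)(2 3)(5 8)(6 7)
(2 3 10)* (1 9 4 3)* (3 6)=[0, 9, 1, 10, 6, 5, 3, 7, 8, 4, 2]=(1 9 4 6 3 10 2)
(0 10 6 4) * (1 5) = (0 10 6 4)(1 5) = [10, 5, 2, 3, 0, 1, 4, 7, 8, 9, 6]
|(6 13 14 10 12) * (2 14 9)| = 7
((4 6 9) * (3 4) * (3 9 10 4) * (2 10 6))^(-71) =((2 10 4))^(-71) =(2 10 4)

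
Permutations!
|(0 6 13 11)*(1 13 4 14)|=7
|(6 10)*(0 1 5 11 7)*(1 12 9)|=14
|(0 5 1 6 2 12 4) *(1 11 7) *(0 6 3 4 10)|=|(0 5 11 7 1 3 4 6 2 12 10)|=11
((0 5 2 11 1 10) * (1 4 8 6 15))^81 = (0 5 2 11 4 8 6 15 1 10)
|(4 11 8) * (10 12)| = 6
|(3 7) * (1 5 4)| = 6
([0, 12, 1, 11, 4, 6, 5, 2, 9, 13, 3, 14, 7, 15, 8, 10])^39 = [0, 2, 7, 10, 4, 6, 5, 12, 14, 8, 15, 3, 1, 9, 11, 13]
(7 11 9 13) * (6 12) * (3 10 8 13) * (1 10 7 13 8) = (13)(1 10)(3 7 11 9)(6 12) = [0, 10, 2, 7, 4, 5, 12, 11, 8, 3, 1, 9, 6, 13]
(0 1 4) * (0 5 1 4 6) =[4, 6, 2, 3, 5, 1, 0] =(0 4 5 1 6)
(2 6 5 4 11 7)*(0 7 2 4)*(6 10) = (0 7 4 11 2 10 6 5) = [7, 1, 10, 3, 11, 0, 5, 4, 8, 9, 6, 2]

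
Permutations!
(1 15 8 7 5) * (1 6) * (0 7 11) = (0 7 5 6 1 15 8 11) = [7, 15, 2, 3, 4, 6, 1, 5, 11, 9, 10, 0, 12, 13, 14, 8]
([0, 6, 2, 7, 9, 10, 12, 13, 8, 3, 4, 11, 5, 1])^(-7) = [0, 5, 2, 1, 7, 9, 10, 6, 8, 13, 3, 11, 4, 12]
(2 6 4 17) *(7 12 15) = (2 6 4 17)(7 12 15) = [0, 1, 6, 3, 17, 5, 4, 12, 8, 9, 10, 11, 15, 13, 14, 7, 16, 2]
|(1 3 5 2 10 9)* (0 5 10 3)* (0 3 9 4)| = 8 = |(0 5 2 9 1 3 10 4)|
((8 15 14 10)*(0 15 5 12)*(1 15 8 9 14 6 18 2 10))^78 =((0 8 5 12)(1 15 6 18 2 10 9 14))^78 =(0 5)(1 9 2 6)(8 12)(10 18 15 14)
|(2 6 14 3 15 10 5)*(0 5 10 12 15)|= 6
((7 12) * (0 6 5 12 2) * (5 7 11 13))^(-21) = ((0 6 7 2)(5 12 11 13))^(-21) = (0 2 7 6)(5 13 11 12)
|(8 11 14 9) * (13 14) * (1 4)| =|(1 4)(8 11 13 14 9)| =10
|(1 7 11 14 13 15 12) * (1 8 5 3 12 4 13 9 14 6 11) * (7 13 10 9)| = |(1 13 15 4 10 9 14 7)(3 12 8 5)(6 11)| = 8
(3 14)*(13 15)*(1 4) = [0, 4, 2, 14, 1, 5, 6, 7, 8, 9, 10, 11, 12, 15, 3, 13] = (1 4)(3 14)(13 15)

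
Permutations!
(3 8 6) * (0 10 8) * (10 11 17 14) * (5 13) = (0 11 17 14 10 8 6 3)(5 13) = [11, 1, 2, 0, 4, 13, 3, 7, 6, 9, 8, 17, 12, 5, 10, 15, 16, 14]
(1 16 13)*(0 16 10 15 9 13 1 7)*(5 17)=[16, 10, 2, 3, 4, 17, 6, 0, 8, 13, 15, 11, 12, 7, 14, 9, 1, 5]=(0 16 1 10 15 9 13 7)(5 17)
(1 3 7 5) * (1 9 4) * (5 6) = (1 3 7 6 5 9 4) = [0, 3, 2, 7, 1, 9, 5, 6, 8, 4]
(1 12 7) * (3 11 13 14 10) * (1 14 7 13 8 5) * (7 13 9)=(1 12 9 7 14 10 3 11 8 5)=[0, 12, 2, 11, 4, 1, 6, 14, 5, 7, 3, 8, 9, 13, 10]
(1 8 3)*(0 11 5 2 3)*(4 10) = [11, 8, 3, 1, 10, 2, 6, 7, 0, 9, 4, 5] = (0 11 5 2 3 1 8)(4 10)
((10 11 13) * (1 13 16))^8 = (1 11 13 16 10)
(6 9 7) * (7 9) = [0, 1, 2, 3, 4, 5, 7, 6, 8, 9] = (9)(6 7)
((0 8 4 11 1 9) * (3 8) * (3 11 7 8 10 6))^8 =((0 11 1 9)(3 10 6)(4 7 8))^8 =(11)(3 6 10)(4 8 7)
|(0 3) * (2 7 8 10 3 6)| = 7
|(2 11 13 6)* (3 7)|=4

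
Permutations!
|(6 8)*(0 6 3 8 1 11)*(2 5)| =4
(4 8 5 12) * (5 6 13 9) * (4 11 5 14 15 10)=(4 8 6 13 9 14 15 10)(5 12 11)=[0, 1, 2, 3, 8, 12, 13, 7, 6, 14, 4, 5, 11, 9, 15, 10]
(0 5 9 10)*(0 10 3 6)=(10)(0 5 9 3 6)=[5, 1, 2, 6, 4, 9, 0, 7, 8, 3, 10]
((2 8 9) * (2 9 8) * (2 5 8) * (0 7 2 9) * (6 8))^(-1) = ((0 7 2 5 6 8 9))^(-1) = (0 9 8 6 5 2 7)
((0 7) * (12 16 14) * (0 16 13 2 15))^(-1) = (0 15 2 13 12 14 16 7)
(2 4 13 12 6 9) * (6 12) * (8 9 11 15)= (2 4 13 6 11 15 8 9)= [0, 1, 4, 3, 13, 5, 11, 7, 9, 2, 10, 15, 12, 6, 14, 8]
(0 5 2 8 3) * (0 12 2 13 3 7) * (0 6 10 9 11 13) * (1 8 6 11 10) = (0 5)(1 8 7 11 13 3 12 2 6)(9 10) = [5, 8, 6, 12, 4, 0, 1, 11, 7, 10, 9, 13, 2, 3]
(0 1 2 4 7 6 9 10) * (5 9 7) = (0 1 2 4 5 9 10)(6 7) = [1, 2, 4, 3, 5, 9, 7, 6, 8, 10, 0]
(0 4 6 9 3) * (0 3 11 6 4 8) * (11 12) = (0 8)(6 9 12 11) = [8, 1, 2, 3, 4, 5, 9, 7, 0, 12, 10, 6, 11]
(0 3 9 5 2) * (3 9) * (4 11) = [9, 1, 0, 3, 11, 2, 6, 7, 8, 5, 10, 4] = (0 9 5 2)(4 11)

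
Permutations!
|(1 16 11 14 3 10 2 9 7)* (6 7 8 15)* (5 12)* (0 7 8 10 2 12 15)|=|(0 7 1 16 11 14 3 2 9 10 12 5 15 6 8)|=15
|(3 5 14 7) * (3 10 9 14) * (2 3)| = |(2 3 5)(7 10 9 14)| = 12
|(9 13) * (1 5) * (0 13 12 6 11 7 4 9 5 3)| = |(0 13 5 1 3)(4 9 12 6 11 7)| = 30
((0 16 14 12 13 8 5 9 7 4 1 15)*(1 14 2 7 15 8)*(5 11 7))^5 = (0 15 9 5 2 16)(1 14 11 13 4 8 12 7)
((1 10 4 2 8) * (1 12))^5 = (1 12 8 2 4 10)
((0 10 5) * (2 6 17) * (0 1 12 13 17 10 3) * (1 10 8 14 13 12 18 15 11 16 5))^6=((0 3)(1 18 15 11 16 5 10)(2 6 8 14 13 17))^6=(1 10 5 16 11 15 18)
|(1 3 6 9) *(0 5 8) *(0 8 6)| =|(0 5 6 9 1 3)| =6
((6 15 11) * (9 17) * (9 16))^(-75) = (17)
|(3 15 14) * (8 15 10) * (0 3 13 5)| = |(0 3 10 8 15 14 13 5)| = 8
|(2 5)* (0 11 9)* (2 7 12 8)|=|(0 11 9)(2 5 7 12 8)|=15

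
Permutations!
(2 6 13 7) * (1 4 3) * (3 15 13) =(1 4 15 13 7 2 6 3) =[0, 4, 6, 1, 15, 5, 3, 2, 8, 9, 10, 11, 12, 7, 14, 13]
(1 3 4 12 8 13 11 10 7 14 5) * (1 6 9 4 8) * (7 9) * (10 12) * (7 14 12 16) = [0, 3, 2, 8, 10, 6, 14, 12, 13, 4, 9, 16, 1, 11, 5, 15, 7] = (1 3 8 13 11 16 7 12)(4 10 9)(5 6 14)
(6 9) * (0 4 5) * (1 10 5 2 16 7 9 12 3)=(0 4 2 16 7 9 6 12 3 1 10 5)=[4, 10, 16, 1, 2, 0, 12, 9, 8, 6, 5, 11, 3, 13, 14, 15, 7]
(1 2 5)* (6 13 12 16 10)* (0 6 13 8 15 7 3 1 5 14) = (0 6 8 15 7 3 1 2 14)(10 13 12 16) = [6, 2, 14, 1, 4, 5, 8, 3, 15, 9, 13, 11, 16, 12, 0, 7, 10]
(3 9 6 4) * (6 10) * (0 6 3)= (0 6 4)(3 9 10)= [6, 1, 2, 9, 0, 5, 4, 7, 8, 10, 3]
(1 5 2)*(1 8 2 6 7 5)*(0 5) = (0 5 6 7)(2 8) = [5, 1, 8, 3, 4, 6, 7, 0, 2]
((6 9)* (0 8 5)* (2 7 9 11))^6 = ((0 8 5)(2 7 9 6 11))^6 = (2 7 9 6 11)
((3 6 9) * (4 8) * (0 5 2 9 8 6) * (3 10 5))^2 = (2 10)(4 8 6)(5 9)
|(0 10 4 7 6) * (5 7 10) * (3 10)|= 12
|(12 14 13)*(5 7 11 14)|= 6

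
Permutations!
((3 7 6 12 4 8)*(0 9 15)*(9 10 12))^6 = ((0 10 12 4 8 3 7 6 9 15))^6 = (0 7 12 9 8)(3 10 6 4 15)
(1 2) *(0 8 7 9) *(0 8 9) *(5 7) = (0 9 8 5 7)(1 2) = [9, 2, 1, 3, 4, 7, 6, 0, 5, 8]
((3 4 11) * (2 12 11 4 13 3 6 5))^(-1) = ((2 12 11 6 5)(3 13))^(-1) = (2 5 6 11 12)(3 13)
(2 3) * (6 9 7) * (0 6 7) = (0 6 9)(2 3) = [6, 1, 3, 2, 4, 5, 9, 7, 8, 0]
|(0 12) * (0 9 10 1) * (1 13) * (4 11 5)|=6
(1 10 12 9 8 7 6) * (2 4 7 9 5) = (1 10 12 5 2 4 7 6)(8 9) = [0, 10, 4, 3, 7, 2, 1, 6, 9, 8, 12, 11, 5]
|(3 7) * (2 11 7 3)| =|(2 11 7)| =3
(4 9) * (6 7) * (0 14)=(0 14)(4 9)(6 7)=[14, 1, 2, 3, 9, 5, 7, 6, 8, 4, 10, 11, 12, 13, 0]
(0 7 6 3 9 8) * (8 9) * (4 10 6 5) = (0 7 5 4 10 6 3 8) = [7, 1, 2, 8, 10, 4, 3, 5, 0, 9, 6]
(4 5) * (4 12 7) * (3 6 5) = (3 6 5 12 7 4) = [0, 1, 2, 6, 3, 12, 5, 4, 8, 9, 10, 11, 7]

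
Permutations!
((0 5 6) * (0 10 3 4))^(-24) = ((0 5 6 10 3 4))^(-24) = (10)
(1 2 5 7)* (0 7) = [7, 2, 5, 3, 4, 0, 6, 1] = (0 7 1 2 5)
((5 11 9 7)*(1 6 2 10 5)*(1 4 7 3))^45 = (1 11 2 3 5 6 9 10)(4 7)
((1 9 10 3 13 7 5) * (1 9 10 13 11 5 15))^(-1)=((1 10 3 11 5 9 13 7 15))^(-1)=(1 15 7 13 9 5 11 3 10)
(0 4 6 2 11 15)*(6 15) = (0 4 15)(2 11 6) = [4, 1, 11, 3, 15, 5, 2, 7, 8, 9, 10, 6, 12, 13, 14, 0]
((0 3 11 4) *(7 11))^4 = (0 4 11 7 3)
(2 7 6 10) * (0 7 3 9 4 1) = [7, 0, 3, 9, 1, 5, 10, 6, 8, 4, 2] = (0 7 6 10 2 3 9 4 1)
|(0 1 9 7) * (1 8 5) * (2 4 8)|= |(0 2 4 8 5 1 9 7)|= 8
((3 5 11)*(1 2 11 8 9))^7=((1 2 11 3 5 8 9))^7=(11)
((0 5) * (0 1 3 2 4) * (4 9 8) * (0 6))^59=((0 5 1 3 2 9 8 4 6))^59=(0 9 5 8 1 4 3 6 2)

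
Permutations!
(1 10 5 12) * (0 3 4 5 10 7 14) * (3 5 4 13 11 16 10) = (0 5 12 1 7 14)(3 13 11 16 10) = [5, 7, 2, 13, 4, 12, 6, 14, 8, 9, 3, 16, 1, 11, 0, 15, 10]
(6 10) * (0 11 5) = (0 11 5)(6 10) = [11, 1, 2, 3, 4, 0, 10, 7, 8, 9, 6, 5]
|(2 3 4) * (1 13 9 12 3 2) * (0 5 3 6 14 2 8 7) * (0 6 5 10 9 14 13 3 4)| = 24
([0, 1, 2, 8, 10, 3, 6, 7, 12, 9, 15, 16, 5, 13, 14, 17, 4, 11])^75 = (3 5 12 8)(4 17)(10 11)(15 16)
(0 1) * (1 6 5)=(0 6 5 1)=[6, 0, 2, 3, 4, 1, 5]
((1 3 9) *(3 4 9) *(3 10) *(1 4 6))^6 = (10)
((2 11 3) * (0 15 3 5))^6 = (15)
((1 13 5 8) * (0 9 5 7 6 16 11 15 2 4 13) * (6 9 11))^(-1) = ((0 11 15 2 4 13 7 9 5 8 1)(6 16))^(-1) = (0 1 8 5 9 7 13 4 2 15 11)(6 16)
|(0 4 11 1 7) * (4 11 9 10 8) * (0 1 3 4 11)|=|(1 7)(3 4 9 10 8 11)|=6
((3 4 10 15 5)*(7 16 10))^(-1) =((3 4 7 16 10 15 5))^(-1) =(3 5 15 10 16 7 4)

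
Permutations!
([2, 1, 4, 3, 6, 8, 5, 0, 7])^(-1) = [7, 1, 0, 3, 2, 6, 4, 8, 5]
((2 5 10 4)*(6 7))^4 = (10)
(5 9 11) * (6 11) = (5 9 6 11) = [0, 1, 2, 3, 4, 9, 11, 7, 8, 6, 10, 5]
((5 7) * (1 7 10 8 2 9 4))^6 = ((1 7 5 10 8 2 9 4))^6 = (1 9 8 5)(2 10 7 4)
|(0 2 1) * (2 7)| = |(0 7 2 1)| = 4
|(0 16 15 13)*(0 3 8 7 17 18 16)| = 8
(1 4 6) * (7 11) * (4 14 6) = (1 14 6)(7 11) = [0, 14, 2, 3, 4, 5, 1, 11, 8, 9, 10, 7, 12, 13, 6]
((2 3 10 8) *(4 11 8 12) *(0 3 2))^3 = (0 12 8 10 11 3 4)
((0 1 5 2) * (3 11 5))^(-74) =(0 5 3)(1 2 11)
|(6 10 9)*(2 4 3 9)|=6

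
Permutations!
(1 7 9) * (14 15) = (1 7 9)(14 15) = [0, 7, 2, 3, 4, 5, 6, 9, 8, 1, 10, 11, 12, 13, 15, 14]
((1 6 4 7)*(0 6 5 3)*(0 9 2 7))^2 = (0 4 6)(1 3 2)(5 9 7)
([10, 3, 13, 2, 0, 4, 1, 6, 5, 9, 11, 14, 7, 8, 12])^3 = [14, 13, 5, 8, 11, 10, 2, 3, 0, 9, 12, 7, 1, 4, 6]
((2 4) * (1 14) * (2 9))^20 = ((1 14)(2 4 9))^20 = (14)(2 9 4)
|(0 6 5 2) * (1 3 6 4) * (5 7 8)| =|(0 4 1 3 6 7 8 5 2)| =9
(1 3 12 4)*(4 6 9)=[0, 3, 2, 12, 1, 5, 9, 7, 8, 4, 10, 11, 6]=(1 3 12 6 9 4)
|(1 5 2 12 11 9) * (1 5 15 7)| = 15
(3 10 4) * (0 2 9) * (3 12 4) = [2, 1, 9, 10, 12, 5, 6, 7, 8, 0, 3, 11, 4] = (0 2 9)(3 10)(4 12)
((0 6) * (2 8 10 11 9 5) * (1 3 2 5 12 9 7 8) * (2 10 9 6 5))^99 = ((0 5 2 1 3 10 11 7 8 9 12 6))^99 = (0 1 11 9)(2 10 8 6)(3 7 12 5)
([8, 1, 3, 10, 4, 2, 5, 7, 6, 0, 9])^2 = [6, 1, 10, 9, 4, 3, 2, 7, 5, 8, 0]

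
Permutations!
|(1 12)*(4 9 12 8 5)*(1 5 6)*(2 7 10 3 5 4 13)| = |(1 8 6)(2 7 10 3 5 13)(4 9 12)| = 6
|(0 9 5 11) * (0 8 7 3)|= |(0 9 5 11 8 7 3)|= 7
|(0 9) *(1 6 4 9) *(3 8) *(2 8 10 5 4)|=|(0 1 6 2 8 3 10 5 4 9)|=10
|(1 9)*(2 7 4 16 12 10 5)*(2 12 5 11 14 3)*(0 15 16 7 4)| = 12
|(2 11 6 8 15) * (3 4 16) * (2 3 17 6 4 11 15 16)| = 20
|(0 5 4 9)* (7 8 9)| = 6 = |(0 5 4 7 8 9)|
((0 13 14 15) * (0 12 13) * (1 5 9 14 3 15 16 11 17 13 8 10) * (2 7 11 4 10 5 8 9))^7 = ((1 8 5 2 7 11 17 13 3 15 12 9 14 16 4 10))^7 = (1 13 4 11 14 2 12 8 3 10 17 16 7 9 5 15)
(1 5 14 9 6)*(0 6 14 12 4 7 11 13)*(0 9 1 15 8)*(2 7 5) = (0 6 15 8)(1 2 7 11 13 9 14)(4 5 12) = [6, 2, 7, 3, 5, 12, 15, 11, 0, 14, 10, 13, 4, 9, 1, 8]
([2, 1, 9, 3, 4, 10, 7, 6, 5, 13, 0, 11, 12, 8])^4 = (0 8 2 5 9 10 13)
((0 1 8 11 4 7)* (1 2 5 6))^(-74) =(0 4 8 6 2 7 11 1 5)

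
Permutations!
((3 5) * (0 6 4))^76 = (0 6 4) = ((0 6 4)(3 5))^76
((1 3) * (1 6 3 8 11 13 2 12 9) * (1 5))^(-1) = (1 5 9 12 2 13 11 8)(3 6)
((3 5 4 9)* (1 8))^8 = ((1 8)(3 5 4 9))^8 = (9)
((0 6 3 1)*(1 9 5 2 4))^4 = (0 5)(1 9)(2 6)(3 4)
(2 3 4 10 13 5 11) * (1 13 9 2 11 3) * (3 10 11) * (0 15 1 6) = (0 15 1 13 5 10 9 2 6)(3 4 11) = [15, 13, 6, 4, 11, 10, 0, 7, 8, 2, 9, 3, 12, 5, 14, 1]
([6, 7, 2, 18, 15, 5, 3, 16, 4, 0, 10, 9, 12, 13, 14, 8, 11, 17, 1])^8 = [9, 18, 2, 6, 8, 5, 0, 1, 15, 11, 10, 16, 12, 13, 14, 4, 7, 17, 3]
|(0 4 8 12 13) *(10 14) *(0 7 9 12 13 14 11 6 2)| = 12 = |(0 4 8 13 7 9 12 14 10 11 6 2)|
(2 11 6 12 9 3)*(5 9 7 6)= (2 11 5 9 3)(6 12 7)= [0, 1, 11, 2, 4, 9, 12, 6, 8, 3, 10, 5, 7]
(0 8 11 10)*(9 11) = (0 8 9 11 10) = [8, 1, 2, 3, 4, 5, 6, 7, 9, 11, 0, 10]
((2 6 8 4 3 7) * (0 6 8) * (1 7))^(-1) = (0 6)(1 3 4 8 2 7)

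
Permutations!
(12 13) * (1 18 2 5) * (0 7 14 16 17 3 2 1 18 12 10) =(0 7 14 16 17 3 2 5 18 1 12 13 10) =[7, 12, 5, 2, 4, 18, 6, 14, 8, 9, 0, 11, 13, 10, 16, 15, 17, 3, 1]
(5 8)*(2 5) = (2 5 8) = [0, 1, 5, 3, 4, 8, 6, 7, 2]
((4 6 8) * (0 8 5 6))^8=(0 4 8)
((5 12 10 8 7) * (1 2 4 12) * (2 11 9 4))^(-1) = (1 5 7 8 10 12 4 9 11)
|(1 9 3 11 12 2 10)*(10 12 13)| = |(1 9 3 11 13 10)(2 12)| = 6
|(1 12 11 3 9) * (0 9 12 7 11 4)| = |(0 9 1 7 11 3 12 4)| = 8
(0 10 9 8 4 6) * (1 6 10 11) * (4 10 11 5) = (0 5 4 11 1 6)(8 10 9) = [5, 6, 2, 3, 11, 4, 0, 7, 10, 8, 9, 1]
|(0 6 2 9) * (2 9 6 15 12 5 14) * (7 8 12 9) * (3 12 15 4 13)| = |(0 4 13 3 12 5 14 2 6 7 8 15 9)| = 13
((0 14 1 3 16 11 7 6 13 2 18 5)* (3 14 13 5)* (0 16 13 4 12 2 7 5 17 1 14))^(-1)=(0 1 17 6 7 13 3 18 2 12 4)(5 11 16)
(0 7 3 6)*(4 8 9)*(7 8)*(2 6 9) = (0 8 2 6)(3 9 4 7) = [8, 1, 6, 9, 7, 5, 0, 3, 2, 4]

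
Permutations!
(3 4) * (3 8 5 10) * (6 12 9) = (3 4 8 5 10)(6 12 9) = [0, 1, 2, 4, 8, 10, 12, 7, 5, 6, 3, 11, 9]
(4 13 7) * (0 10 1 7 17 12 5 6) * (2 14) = (0 10 1 7 4 13 17 12 5 6)(2 14) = [10, 7, 14, 3, 13, 6, 0, 4, 8, 9, 1, 11, 5, 17, 2, 15, 16, 12]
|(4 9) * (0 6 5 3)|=4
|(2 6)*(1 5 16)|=|(1 5 16)(2 6)|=6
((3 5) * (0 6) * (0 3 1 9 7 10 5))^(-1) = ((0 6 3)(1 9 7 10 5))^(-1) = (0 3 6)(1 5 10 7 9)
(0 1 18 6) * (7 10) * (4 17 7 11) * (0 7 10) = (0 1 18 6 7)(4 17 10 11) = [1, 18, 2, 3, 17, 5, 7, 0, 8, 9, 11, 4, 12, 13, 14, 15, 16, 10, 6]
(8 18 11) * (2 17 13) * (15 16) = (2 17 13)(8 18 11)(15 16) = [0, 1, 17, 3, 4, 5, 6, 7, 18, 9, 10, 8, 12, 2, 14, 16, 15, 13, 11]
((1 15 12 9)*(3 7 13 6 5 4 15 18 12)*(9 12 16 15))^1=(1 18 16 15 3 7 13 6 5 4 9)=((1 18 16 15 3 7 13 6 5 4 9))^1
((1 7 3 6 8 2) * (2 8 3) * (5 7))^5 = ((8)(1 5 7 2)(3 6))^5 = (8)(1 5 7 2)(3 6)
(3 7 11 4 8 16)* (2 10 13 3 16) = (16)(2 10 13 3 7 11 4 8) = [0, 1, 10, 7, 8, 5, 6, 11, 2, 9, 13, 4, 12, 3, 14, 15, 16]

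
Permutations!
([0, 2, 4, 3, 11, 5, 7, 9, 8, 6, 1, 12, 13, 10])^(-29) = [0, 10, 1, 3, 2, 5, 7, 9, 8, 6, 13, 4, 11, 12]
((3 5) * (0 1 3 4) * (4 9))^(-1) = ((0 1 3 5 9 4))^(-1) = (0 4 9 5 3 1)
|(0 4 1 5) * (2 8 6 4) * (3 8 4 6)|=10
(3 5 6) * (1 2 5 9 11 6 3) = (1 2 5 3 9 11 6) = [0, 2, 5, 9, 4, 3, 1, 7, 8, 11, 10, 6]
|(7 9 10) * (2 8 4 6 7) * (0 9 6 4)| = 10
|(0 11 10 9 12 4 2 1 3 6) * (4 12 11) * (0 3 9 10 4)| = 10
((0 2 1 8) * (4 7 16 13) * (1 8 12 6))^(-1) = ((0 2 8)(1 12 6)(4 7 16 13))^(-1) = (0 8 2)(1 6 12)(4 13 16 7)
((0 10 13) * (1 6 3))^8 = ((0 10 13)(1 6 3))^8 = (0 13 10)(1 3 6)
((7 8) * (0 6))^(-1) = (0 6)(7 8)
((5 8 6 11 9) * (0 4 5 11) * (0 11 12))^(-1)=(0 12 9 11 6 8 5 4)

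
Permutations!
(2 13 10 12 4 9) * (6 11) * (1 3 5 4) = (1 3 5 4 9 2 13 10 12)(6 11) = [0, 3, 13, 5, 9, 4, 11, 7, 8, 2, 12, 6, 1, 10]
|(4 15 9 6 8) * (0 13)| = 10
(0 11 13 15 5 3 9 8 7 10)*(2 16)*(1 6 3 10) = (0 11 13 15 5 10)(1 6 3 9 8 7)(2 16) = [11, 6, 16, 9, 4, 10, 3, 1, 7, 8, 0, 13, 12, 15, 14, 5, 2]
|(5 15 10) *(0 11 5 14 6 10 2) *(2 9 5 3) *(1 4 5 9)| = 12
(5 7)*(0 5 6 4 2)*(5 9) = (0 9 5 7 6 4 2) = [9, 1, 0, 3, 2, 7, 4, 6, 8, 5]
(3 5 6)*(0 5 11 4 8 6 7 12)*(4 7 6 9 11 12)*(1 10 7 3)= (0 5 6 1 10 7 4 8 9 11 3 12)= [5, 10, 2, 12, 8, 6, 1, 4, 9, 11, 7, 3, 0]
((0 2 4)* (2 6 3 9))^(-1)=((0 6 3 9 2 4))^(-1)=(0 4 2 9 3 6)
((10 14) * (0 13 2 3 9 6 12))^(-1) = ((0 13 2 3 9 6 12)(10 14))^(-1) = (0 12 6 9 3 2 13)(10 14)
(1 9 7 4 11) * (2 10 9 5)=(1 5 2 10 9 7 4 11)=[0, 5, 10, 3, 11, 2, 6, 4, 8, 7, 9, 1]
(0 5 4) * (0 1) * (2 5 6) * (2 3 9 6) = (0 2 5 4 1)(3 9 6) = [2, 0, 5, 9, 1, 4, 3, 7, 8, 6]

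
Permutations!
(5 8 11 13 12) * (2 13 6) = [0, 1, 13, 3, 4, 8, 2, 7, 11, 9, 10, 6, 5, 12] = (2 13 12 5 8 11 6)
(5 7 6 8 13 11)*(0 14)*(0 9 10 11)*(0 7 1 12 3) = (0 14 9 10 11 5 1 12 3)(6 8 13 7) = [14, 12, 2, 0, 4, 1, 8, 6, 13, 10, 11, 5, 3, 7, 9]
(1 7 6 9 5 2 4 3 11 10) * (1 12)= [0, 7, 4, 11, 3, 2, 9, 6, 8, 5, 12, 10, 1]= (1 7 6 9 5 2 4 3 11 10 12)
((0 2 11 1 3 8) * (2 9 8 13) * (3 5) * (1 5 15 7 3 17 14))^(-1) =((0 9 8)(1 15 7 3 13 2 11 5 17 14))^(-1) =(0 8 9)(1 14 17 5 11 2 13 3 7 15)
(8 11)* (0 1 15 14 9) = (0 1 15 14 9)(8 11) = [1, 15, 2, 3, 4, 5, 6, 7, 11, 0, 10, 8, 12, 13, 9, 14]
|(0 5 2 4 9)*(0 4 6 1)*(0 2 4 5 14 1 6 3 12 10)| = 21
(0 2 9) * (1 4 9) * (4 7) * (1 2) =(0 1 7 4 9) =[1, 7, 2, 3, 9, 5, 6, 4, 8, 0]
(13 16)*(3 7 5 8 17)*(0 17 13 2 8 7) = (0 17 3)(2 8 13 16)(5 7) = [17, 1, 8, 0, 4, 7, 6, 5, 13, 9, 10, 11, 12, 16, 14, 15, 2, 3]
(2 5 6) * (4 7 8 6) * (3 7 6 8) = (8)(2 5 4 6)(3 7) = [0, 1, 5, 7, 6, 4, 2, 3, 8]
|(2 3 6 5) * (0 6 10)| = 6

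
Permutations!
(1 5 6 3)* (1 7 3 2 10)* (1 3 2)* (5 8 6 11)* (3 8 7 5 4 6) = [0, 7, 10, 5, 6, 11, 1, 2, 3, 9, 8, 4] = (1 7 2 10 8 3 5 11 4 6)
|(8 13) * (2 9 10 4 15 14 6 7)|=8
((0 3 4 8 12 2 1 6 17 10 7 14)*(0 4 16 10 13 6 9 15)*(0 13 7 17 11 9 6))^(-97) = ((0 3 16 10 17 7 14 4 8 12 2 1 6 11 9 15 13))^(-97) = (0 7 2 15 10 8 11 3 14 1 13 17 12 9 16 4 6)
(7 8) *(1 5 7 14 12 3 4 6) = (1 5 7 8 14 12 3 4 6) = [0, 5, 2, 4, 6, 7, 1, 8, 14, 9, 10, 11, 3, 13, 12]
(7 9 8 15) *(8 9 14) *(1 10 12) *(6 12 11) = (1 10 11 6 12)(7 14 8 15) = [0, 10, 2, 3, 4, 5, 12, 14, 15, 9, 11, 6, 1, 13, 8, 7]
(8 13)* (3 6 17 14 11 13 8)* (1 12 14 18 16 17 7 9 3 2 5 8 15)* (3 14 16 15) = (1 12 16 17 18 15)(2 5 8 3 6 7 9 14 11 13) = [0, 12, 5, 6, 4, 8, 7, 9, 3, 14, 10, 13, 16, 2, 11, 1, 17, 18, 15]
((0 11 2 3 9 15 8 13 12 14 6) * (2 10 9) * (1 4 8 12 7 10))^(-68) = ((0 11 1 4 8 13 7 10 9 15 12 14 6)(2 3))^(-68) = (0 12 10 8 11 14 9 13 1 6 15 7 4)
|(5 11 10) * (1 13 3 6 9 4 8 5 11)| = 8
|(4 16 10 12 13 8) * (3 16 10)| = 10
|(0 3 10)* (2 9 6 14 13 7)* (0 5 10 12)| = |(0 3 12)(2 9 6 14 13 7)(5 10)| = 6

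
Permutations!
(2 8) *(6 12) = (2 8)(6 12) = [0, 1, 8, 3, 4, 5, 12, 7, 2, 9, 10, 11, 6]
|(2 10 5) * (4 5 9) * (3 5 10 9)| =6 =|(2 9 4 10 3 5)|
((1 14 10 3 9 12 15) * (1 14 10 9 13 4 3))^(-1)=(1 10)(3 4 13)(9 14 15 12)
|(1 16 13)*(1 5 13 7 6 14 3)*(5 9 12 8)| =|(1 16 7 6 14 3)(5 13 9 12 8)| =30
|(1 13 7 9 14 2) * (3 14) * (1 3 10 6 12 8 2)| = 11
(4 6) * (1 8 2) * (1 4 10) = (1 8 2 4 6 10) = [0, 8, 4, 3, 6, 5, 10, 7, 2, 9, 1]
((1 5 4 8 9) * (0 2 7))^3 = ((0 2 7)(1 5 4 8 9))^3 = (1 8 5 9 4)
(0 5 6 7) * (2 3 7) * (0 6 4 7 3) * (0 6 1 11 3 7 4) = (0 5)(1 11 3 7)(2 6) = [5, 11, 6, 7, 4, 0, 2, 1, 8, 9, 10, 3]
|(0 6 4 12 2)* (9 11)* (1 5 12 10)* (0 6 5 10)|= |(0 5 12 2 6 4)(1 10)(9 11)|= 6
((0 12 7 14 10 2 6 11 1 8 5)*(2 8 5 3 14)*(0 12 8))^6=((0 8 3 14 10)(1 5 12 7 2 6 11))^6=(0 8 3 14 10)(1 11 6 2 7 12 5)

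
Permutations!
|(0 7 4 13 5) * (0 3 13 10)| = 12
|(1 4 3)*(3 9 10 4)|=6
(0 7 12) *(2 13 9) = (0 7 12)(2 13 9) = [7, 1, 13, 3, 4, 5, 6, 12, 8, 2, 10, 11, 0, 9]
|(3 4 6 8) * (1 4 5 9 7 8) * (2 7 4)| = |(1 2 7 8 3 5 9 4 6)| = 9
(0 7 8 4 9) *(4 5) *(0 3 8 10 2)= (0 7 10 2)(3 8 5 4 9)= [7, 1, 0, 8, 9, 4, 6, 10, 5, 3, 2]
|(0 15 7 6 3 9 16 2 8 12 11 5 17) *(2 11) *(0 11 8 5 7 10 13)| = 44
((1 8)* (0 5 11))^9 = (11)(1 8)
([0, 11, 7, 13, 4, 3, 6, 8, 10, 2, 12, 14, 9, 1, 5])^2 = [0, 14, 8, 1, 4, 13, 6, 10, 12, 7, 9, 5, 2, 11, 3]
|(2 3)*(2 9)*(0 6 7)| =3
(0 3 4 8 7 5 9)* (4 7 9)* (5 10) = (0 3 7 10 5 4 8 9) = [3, 1, 2, 7, 8, 4, 6, 10, 9, 0, 5]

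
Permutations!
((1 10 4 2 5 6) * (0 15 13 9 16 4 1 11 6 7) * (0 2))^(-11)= ((0 15 13 9 16 4)(1 10)(2 5 7)(6 11))^(-11)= (0 15 13 9 16 4)(1 10)(2 5 7)(6 11)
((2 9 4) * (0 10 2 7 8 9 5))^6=((0 10 2 5)(4 7 8 9))^6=(0 2)(4 8)(5 10)(7 9)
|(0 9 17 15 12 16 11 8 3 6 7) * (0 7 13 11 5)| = |(0 9 17 15 12 16 5)(3 6 13 11 8)| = 35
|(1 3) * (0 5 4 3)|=5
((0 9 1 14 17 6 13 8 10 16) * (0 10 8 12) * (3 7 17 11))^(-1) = ((0 9 1 14 11 3 7 17 6 13 12)(10 16))^(-1) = (0 12 13 6 17 7 3 11 14 1 9)(10 16)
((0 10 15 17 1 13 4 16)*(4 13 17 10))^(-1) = ((0 4 16)(1 17)(10 15))^(-1) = (0 16 4)(1 17)(10 15)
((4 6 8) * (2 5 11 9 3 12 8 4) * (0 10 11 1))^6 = ((0 10 11 9 3 12 8 2 5 1)(4 6))^6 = (0 8 11 5 3)(1 12 10 2 9)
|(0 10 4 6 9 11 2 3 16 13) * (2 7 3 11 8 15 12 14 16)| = |(0 10 4 6 9 8 15 12 14 16 13)(2 11 7 3)| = 44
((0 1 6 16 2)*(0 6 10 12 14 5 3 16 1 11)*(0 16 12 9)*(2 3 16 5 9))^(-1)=((0 11 5 16 3 12 14 9)(1 10 2 6))^(-1)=(0 9 14 12 3 16 5 11)(1 6 2 10)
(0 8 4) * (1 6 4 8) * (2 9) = (0 1 6 4)(2 9) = [1, 6, 9, 3, 0, 5, 4, 7, 8, 2]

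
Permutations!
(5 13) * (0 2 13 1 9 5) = [2, 9, 13, 3, 4, 1, 6, 7, 8, 5, 10, 11, 12, 0] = (0 2 13)(1 9 5)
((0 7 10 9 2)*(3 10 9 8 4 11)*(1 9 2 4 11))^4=(11)(0 7 2)(1 9 4)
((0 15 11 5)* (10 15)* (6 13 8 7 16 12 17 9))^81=(0 10 15 11 5)(6 13 8 7 16 12 17 9)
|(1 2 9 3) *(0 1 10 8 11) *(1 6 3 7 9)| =|(0 6 3 10 8 11)(1 2)(7 9)| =6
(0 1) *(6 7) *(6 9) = (0 1)(6 7 9) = [1, 0, 2, 3, 4, 5, 7, 9, 8, 6]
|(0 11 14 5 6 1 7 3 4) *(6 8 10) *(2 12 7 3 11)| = |(0 2 12 7 11 14 5 8 10 6 1 3 4)| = 13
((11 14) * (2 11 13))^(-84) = (14)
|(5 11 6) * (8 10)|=|(5 11 6)(8 10)|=6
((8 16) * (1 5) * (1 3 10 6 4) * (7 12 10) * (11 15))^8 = ((1 5 3 7 12 10 6 4)(8 16)(11 15))^8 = (16)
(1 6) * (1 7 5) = (1 6 7 5) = [0, 6, 2, 3, 4, 1, 7, 5]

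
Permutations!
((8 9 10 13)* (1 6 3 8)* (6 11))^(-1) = (1 13 10 9 8 3 6 11)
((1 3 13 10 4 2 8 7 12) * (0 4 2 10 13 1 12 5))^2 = ((13)(0 4 10 2 8 7 5)(1 3))^2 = (13)(0 10 8 5 4 2 7)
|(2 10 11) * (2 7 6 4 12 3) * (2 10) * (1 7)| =8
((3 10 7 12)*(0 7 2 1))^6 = (0 1 2 10 3 12 7)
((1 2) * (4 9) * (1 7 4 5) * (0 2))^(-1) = (0 1 5 9 4 7 2)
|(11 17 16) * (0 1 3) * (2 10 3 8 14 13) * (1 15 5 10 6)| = 30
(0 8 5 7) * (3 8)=[3, 1, 2, 8, 4, 7, 6, 0, 5]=(0 3 8 5 7)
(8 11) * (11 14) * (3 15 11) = (3 15 11 8 14) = [0, 1, 2, 15, 4, 5, 6, 7, 14, 9, 10, 8, 12, 13, 3, 11]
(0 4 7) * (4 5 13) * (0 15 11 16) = [5, 1, 2, 3, 7, 13, 6, 15, 8, 9, 10, 16, 12, 4, 14, 11, 0] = (0 5 13 4 7 15 11 16)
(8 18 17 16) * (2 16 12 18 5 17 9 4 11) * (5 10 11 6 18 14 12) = (2 16 8 10 11)(4 6 18 9)(5 17)(12 14) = [0, 1, 16, 3, 6, 17, 18, 7, 10, 4, 11, 2, 14, 13, 12, 15, 8, 5, 9]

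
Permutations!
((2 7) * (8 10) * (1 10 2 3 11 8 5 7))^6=((1 10 5 7 3 11 8 2))^6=(1 8 3 5)(2 11 7 10)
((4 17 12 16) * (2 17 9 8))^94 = (2 16 8 12 9 17 4)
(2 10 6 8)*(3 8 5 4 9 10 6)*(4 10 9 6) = (2 4 6 5 10 3 8) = [0, 1, 4, 8, 6, 10, 5, 7, 2, 9, 3]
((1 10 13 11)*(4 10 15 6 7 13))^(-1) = ((1 15 6 7 13 11)(4 10))^(-1) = (1 11 13 7 6 15)(4 10)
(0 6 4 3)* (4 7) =(0 6 7 4 3) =[6, 1, 2, 0, 3, 5, 7, 4]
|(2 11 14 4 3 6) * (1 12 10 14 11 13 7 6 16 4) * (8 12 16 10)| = |(1 16 4 3 10 14)(2 13 7 6)(8 12)| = 12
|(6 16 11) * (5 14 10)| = |(5 14 10)(6 16 11)| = 3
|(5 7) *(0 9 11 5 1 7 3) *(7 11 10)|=8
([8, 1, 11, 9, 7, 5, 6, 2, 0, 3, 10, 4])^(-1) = [8, 1, 7, 9, 11, 5, 6, 4, 0, 3, 10, 2]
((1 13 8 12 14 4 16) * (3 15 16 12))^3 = (1 3)(8 16)(13 15)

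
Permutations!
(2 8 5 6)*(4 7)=(2 8 5 6)(4 7)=[0, 1, 8, 3, 7, 6, 2, 4, 5]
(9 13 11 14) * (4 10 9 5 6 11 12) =(4 10 9 13 12)(5 6 11 14) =[0, 1, 2, 3, 10, 6, 11, 7, 8, 13, 9, 14, 4, 12, 5]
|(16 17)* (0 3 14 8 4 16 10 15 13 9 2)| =|(0 3 14 8 4 16 17 10 15 13 9 2)| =12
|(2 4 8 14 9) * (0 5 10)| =15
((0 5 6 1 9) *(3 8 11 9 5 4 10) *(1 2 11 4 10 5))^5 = (0 5)(2 3)(4 9)(6 10)(8 11)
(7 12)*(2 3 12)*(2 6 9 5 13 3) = [0, 1, 2, 12, 4, 13, 9, 6, 8, 5, 10, 11, 7, 3] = (3 12 7 6 9 5 13)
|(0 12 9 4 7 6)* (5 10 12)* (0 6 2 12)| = 15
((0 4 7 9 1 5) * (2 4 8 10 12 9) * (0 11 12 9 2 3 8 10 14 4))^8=((0 10 9 1 5 11 12 2)(3 8 14 4 7))^8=(3 4 8 7 14)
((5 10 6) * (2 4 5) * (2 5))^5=(2 4)(5 6 10)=((2 4)(5 10 6))^5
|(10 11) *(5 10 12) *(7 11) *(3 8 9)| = 15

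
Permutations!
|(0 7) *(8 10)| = |(0 7)(8 10)| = 2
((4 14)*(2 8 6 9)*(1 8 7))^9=(1 9)(2 8)(4 14)(6 7)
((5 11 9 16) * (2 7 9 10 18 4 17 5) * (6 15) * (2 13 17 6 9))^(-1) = (2 7)(4 18 10 11 5 17 13 16 9 15 6)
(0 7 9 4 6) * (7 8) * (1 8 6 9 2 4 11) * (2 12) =(0 6)(1 8 7 12 2 4 9 11) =[6, 8, 4, 3, 9, 5, 0, 12, 7, 11, 10, 1, 2]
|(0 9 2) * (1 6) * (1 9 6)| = 4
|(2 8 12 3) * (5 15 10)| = 12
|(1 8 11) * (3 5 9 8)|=6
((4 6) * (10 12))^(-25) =((4 6)(10 12))^(-25) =(4 6)(10 12)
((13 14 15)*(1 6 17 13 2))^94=((1 6 17 13 14 15 2))^94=(1 13 2 17 15 6 14)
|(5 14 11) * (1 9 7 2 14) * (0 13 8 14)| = 10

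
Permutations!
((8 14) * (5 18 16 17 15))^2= ((5 18 16 17 15)(8 14))^2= (5 16 15 18 17)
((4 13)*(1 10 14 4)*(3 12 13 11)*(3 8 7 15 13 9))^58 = (1 11 13 4 15 14 7 10 8)(3 12 9)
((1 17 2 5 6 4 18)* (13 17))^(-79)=((1 13 17 2 5 6 4 18))^(-79)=(1 13 17 2 5 6 4 18)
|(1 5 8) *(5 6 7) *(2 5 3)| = |(1 6 7 3 2 5 8)| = 7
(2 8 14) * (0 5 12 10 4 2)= (0 5 12 10 4 2 8 14)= [5, 1, 8, 3, 2, 12, 6, 7, 14, 9, 4, 11, 10, 13, 0]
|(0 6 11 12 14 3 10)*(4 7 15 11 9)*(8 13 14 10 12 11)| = 12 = |(0 6 9 4 7 15 8 13 14 3 12 10)|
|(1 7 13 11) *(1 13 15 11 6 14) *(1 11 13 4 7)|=7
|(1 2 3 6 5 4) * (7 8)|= 6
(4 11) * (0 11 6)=[11, 1, 2, 3, 6, 5, 0, 7, 8, 9, 10, 4]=(0 11 4 6)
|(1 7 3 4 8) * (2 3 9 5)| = 8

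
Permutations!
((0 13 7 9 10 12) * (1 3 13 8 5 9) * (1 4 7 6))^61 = ((0 8 5 9 10 12)(1 3 13 6)(4 7))^61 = (0 8 5 9 10 12)(1 3 13 6)(4 7)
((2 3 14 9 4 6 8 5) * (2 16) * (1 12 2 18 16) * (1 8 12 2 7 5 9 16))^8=((1 2 3 14 16 18)(4 6 12 7 5 8 9))^8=(1 3 16)(2 14 18)(4 6 12 7 5 8 9)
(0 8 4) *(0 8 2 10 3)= (0 2 10 3)(4 8)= [2, 1, 10, 0, 8, 5, 6, 7, 4, 9, 3]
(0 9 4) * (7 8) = (0 9 4)(7 8) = [9, 1, 2, 3, 0, 5, 6, 8, 7, 4]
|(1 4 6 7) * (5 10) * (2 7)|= 10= |(1 4 6 2 7)(5 10)|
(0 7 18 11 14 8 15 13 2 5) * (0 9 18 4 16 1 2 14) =(0 7 4 16 1 2 5 9 18 11)(8 15 13 14) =[7, 2, 5, 3, 16, 9, 6, 4, 15, 18, 10, 0, 12, 14, 8, 13, 1, 17, 11]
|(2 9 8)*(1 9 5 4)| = |(1 9 8 2 5 4)| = 6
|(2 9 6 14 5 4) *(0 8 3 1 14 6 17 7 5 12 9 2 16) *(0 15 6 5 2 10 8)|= |(1 14 12 9 17 7 2 10 8 3)(4 16 15 6 5)|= 10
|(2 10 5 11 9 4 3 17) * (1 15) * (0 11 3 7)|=|(0 11 9 4 7)(1 15)(2 10 5 3 17)|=10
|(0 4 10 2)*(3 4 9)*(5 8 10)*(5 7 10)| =14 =|(0 9 3 4 7 10 2)(5 8)|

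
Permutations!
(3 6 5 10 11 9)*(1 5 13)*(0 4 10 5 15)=(0 4 10 11 9 3 6 13 1 15)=[4, 15, 2, 6, 10, 5, 13, 7, 8, 3, 11, 9, 12, 1, 14, 0]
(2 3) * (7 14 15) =(2 3)(7 14 15) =[0, 1, 3, 2, 4, 5, 6, 14, 8, 9, 10, 11, 12, 13, 15, 7]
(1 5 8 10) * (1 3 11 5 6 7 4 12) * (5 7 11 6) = [0, 5, 2, 6, 12, 8, 11, 4, 10, 9, 3, 7, 1] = (1 5 8 10 3 6 11 7 4 12)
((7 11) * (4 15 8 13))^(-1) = (4 13 8 15)(7 11)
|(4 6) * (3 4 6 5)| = 3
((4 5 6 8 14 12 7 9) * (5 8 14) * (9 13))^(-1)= (4 9 13 7 12 14 6 5 8)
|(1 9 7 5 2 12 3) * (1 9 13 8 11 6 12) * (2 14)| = 12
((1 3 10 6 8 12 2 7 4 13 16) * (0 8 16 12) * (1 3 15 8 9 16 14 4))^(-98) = (0 4 8 14 15 6 1 10 7 3 2 16 12 9 13)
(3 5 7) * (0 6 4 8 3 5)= (0 6 4 8 3)(5 7)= [6, 1, 2, 0, 8, 7, 4, 5, 3]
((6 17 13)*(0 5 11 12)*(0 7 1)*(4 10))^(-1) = ((0 5 11 12 7 1)(4 10)(6 17 13))^(-1) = (0 1 7 12 11 5)(4 10)(6 13 17)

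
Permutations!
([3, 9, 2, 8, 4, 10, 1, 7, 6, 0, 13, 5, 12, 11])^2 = [8, 0, 2, 6, 4, 13, 9, 7, 1, 3, 11, 10, 12, 5]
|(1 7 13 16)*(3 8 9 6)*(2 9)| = |(1 7 13 16)(2 9 6 3 8)| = 20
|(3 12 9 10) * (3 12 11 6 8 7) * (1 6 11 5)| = 6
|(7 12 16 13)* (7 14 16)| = 6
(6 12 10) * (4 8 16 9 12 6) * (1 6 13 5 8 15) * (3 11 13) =(1 6 3 11 13 5 8 16 9 12 10 4 15) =[0, 6, 2, 11, 15, 8, 3, 7, 16, 12, 4, 13, 10, 5, 14, 1, 9]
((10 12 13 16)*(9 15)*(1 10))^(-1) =((1 10 12 13 16)(9 15))^(-1) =(1 16 13 12 10)(9 15)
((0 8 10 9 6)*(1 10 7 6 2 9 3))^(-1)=((0 8 7 6)(1 10 3)(2 9))^(-1)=(0 6 7 8)(1 3 10)(2 9)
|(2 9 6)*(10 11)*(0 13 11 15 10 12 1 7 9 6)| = |(0 13 11 12 1 7 9)(2 6)(10 15)| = 14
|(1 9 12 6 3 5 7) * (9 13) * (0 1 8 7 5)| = 14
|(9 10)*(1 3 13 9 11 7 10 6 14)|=|(1 3 13 9 6 14)(7 10 11)|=6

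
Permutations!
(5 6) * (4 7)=[0, 1, 2, 3, 7, 6, 5, 4]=(4 7)(5 6)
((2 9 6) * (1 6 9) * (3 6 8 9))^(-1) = (1 2 6 3 9 8)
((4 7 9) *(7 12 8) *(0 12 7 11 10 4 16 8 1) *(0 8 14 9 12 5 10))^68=((0 5 10 4 7 12 1 8 11)(9 16 14))^68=(0 12 5 1 10 8 4 11 7)(9 14 16)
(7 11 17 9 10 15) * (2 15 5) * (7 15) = (2 7 11 17 9 10 5) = [0, 1, 7, 3, 4, 2, 6, 11, 8, 10, 5, 17, 12, 13, 14, 15, 16, 9]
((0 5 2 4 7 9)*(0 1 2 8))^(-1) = ((0 5 8)(1 2 4 7 9))^(-1) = (0 8 5)(1 9 7 4 2)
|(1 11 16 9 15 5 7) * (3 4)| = |(1 11 16 9 15 5 7)(3 4)| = 14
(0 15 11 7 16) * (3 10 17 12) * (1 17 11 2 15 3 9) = (0 3 10 11 7 16)(1 17 12 9)(2 15) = [3, 17, 15, 10, 4, 5, 6, 16, 8, 1, 11, 7, 9, 13, 14, 2, 0, 12]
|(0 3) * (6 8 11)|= 6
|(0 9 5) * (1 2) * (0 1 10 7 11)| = 8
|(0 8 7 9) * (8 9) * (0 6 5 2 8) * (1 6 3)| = 9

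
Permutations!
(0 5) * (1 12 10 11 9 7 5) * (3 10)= (0 1 12 3 10 11 9 7 5)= [1, 12, 2, 10, 4, 0, 6, 5, 8, 7, 11, 9, 3]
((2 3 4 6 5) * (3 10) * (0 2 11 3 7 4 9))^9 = ((0 2 10 7 4 6 5 11 3 9))^9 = (0 9 3 11 5 6 4 7 10 2)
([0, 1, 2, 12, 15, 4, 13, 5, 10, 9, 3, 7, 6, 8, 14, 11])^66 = [0, 1, 2, 3, 15, 4, 6, 5, 8, 9, 10, 7, 12, 13, 14, 11]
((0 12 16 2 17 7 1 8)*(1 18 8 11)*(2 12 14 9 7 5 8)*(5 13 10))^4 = ((0 14 9 7 18 2 17 13 10 5 8)(1 11)(12 16))^4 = (0 18 10 14 2 5 9 17 8 7 13)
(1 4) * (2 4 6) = (1 6 2 4) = [0, 6, 4, 3, 1, 5, 2]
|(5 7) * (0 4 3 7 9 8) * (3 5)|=10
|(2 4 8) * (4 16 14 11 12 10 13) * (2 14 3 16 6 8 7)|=|(2 6 8 14 11 12 10 13 4 7)(3 16)|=10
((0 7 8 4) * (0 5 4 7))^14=((4 5)(7 8))^14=(8)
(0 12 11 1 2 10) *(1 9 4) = (0 12 11 9 4 1 2 10) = [12, 2, 10, 3, 1, 5, 6, 7, 8, 4, 0, 9, 11]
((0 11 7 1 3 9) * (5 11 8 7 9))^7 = (0 9 11 5 3 1 7 8)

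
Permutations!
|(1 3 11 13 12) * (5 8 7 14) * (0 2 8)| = |(0 2 8 7 14 5)(1 3 11 13 12)| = 30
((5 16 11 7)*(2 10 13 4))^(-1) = (2 4 13 10)(5 7 11 16)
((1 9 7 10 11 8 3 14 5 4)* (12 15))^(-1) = (1 4 5 14 3 8 11 10 7 9)(12 15)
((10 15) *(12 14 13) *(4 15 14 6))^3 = ((4 15 10 14 13 12 6))^3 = (4 14 6 10 12 15 13)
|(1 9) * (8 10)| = |(1 9)(8 10)| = 2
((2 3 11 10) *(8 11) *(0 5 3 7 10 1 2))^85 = ((0 5 3 8 11 1 2 7 10))^85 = (0 11 10 8 7 3 2 5 1)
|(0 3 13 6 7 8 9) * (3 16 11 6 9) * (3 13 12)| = 8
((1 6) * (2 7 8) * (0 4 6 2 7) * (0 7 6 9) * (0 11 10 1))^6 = (0 2 9 8 10)(1 4 7 11 6)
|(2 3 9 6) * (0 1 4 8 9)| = 8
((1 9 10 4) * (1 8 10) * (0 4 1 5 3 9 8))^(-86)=(1 8 10)(3 9 5)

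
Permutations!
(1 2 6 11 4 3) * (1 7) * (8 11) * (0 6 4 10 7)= (0 6 8 11 10 7 1 2 4 3)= [6, 2, 4, 0, 3, 5, 8, 1, 11, 9, 7, 10]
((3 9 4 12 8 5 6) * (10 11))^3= (3 12 6 4 5 9 8)(10 11)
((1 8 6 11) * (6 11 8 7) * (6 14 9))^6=(1 11 8 6 9 14 7)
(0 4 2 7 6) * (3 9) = (0 4 2 7 6)(3 9) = [4, 1, 7, 9, 2, 5, 0, 6, 8, 3]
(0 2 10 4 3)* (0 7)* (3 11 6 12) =(0 2 10 4 11 6 12 3 7) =[2, 1, 10, 7, 11, 5, 12, 0, 8, 9, 4, 6, 3]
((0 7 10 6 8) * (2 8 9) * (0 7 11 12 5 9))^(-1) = ((0 11 12 5 9 2 8 7 10 6))^(-1) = (0 6 10 7 8 2 9 5 12 11)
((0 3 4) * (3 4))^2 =(4)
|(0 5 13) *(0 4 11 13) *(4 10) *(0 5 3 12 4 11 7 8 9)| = |(0 3 12 4 7 8 9)(10 11 13)| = 21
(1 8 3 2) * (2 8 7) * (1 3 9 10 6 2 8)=(1 7 8 9 10 6 2 3)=[0, 7, 3, 1, 4, 5, 2, 8, 9, 10, 6]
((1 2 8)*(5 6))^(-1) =(1 8 2)(5 6)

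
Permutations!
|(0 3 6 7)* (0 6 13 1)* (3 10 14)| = |(0 10 14 3 13 1)(6 7)| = 6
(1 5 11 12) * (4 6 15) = (1 5 11 12)(4 6 15) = [0, 5, 2, 3, 6, 11, 15, 7, 8, 9, 10, 12, 1, 13, 14, 4]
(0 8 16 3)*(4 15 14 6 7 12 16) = [8, 1, 2, 0, 15, 5, 7, 12, 4, 9, 10, 11, 16, 13, 6, 14, 3] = (0 8 4 15 14 6 7 12 16 3)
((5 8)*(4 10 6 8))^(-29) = ((4 10 6 8 5))^(-29) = (4 10 6 8 5)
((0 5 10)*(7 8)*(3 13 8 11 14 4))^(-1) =(0 10 5)(3 4 14 11 7 8 13)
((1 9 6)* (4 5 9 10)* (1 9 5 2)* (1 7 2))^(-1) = (1 4 10)(2 7)(6 9)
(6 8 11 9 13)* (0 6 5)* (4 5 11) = (0 6 8 4 5)(9 13 11) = [6, 1, 2, 3, 5, 0, 8, 7, 4, 13, 10, 9, 12, 11]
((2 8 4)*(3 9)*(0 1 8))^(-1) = (0 2 4 8 1)(3 9)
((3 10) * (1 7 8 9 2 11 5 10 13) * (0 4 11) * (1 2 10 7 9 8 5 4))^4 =((0 1 9 10 3 13 2)(4 11)(5 7))^4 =(0 3 1 13 9 2 10)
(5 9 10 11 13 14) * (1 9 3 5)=(1 9 10 11 13 14)(3 5)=[0, 9, 2, 5, 4, 3, 6, 7, 8, 10, 11, 13, 12, 14, 1]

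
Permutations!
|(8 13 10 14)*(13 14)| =|(8 14)(10 13)| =2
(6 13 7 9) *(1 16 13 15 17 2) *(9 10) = (1 16 13 7 10 9 6 15 17 2) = [0, 16, 1, 3, 4, 5, 15, 10, 8, 6, 9, 11, 12, 7, 14, 17, 13, 2]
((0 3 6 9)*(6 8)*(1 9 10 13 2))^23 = (0 13 3 2 8 1 6 9 10)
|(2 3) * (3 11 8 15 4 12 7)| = 8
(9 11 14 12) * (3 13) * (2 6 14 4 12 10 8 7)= (2 6 14 10 8 7)(3 13)(4 12 9 11)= [0, 1, 6, 13, 12, 5, 14, 2, 7, 11, 8, 4, 9, 3, 10]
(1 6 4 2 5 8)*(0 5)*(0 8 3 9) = [5, 6, 8, 9, 2, 3, 4, 7, 1, 0] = (0 5 3 9)(1 6 4 2 8)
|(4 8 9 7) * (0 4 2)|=|(0 4 8 9 7 2)|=6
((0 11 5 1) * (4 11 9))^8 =((0 9 4 11 5 1))^8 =(0 4 5)(1 9 11)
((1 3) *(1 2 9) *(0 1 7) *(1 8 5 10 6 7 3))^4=(0 6 5)(2 9 3)(7 10 8)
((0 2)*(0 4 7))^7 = ((0 2 4 7))^7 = (0 7 4 2)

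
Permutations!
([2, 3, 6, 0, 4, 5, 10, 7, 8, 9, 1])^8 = (0 6 1)(2 10 3)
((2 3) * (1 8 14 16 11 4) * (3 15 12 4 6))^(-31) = ((1 8 14 16 11 6 3 2 15 12 4))^(-31) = (1 14 11 3 15 4 8 16 6 2 12)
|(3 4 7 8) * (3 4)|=3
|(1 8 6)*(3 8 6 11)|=|(1 6)(3 8 11)|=6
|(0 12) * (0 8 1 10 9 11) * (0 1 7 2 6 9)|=10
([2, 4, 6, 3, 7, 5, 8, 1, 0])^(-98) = [6, 4, 8, 3, 7, 5, 0, 1, 2]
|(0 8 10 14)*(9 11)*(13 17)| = 4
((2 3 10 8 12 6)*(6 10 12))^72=(12)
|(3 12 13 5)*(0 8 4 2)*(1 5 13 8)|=8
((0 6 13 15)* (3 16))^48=((0 6 13 15)(3 16))^48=(16)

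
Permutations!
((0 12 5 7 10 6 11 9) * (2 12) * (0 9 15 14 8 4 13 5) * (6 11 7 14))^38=((0 2 12)(4 13 5 14 8)(6 7 10 11 15))^38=(0 12 2)(4 14 13 8 5)(6 11 7 15 10)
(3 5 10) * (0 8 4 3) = (0 8 4 3 5 10) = [8, 1, 2, 5, 3, 10, 6, 7, 4, 9, 0]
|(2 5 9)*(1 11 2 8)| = 6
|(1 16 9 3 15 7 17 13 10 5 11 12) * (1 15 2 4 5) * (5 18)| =15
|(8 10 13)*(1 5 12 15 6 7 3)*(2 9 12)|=|(1 5 2 9 12 15 6 7 3)(8 10 13)|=9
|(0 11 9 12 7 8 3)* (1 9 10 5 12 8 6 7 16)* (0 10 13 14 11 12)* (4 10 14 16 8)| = 26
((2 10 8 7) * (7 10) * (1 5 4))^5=((1 5 4)(2 7)(8 10))^5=(1 4 5)(2 7)(8 10)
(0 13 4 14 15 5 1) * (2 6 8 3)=(0 13 4 14 15 5 1)(2 6 8 3)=[13, 0, 6, 2, 14, 1, 8, 7, 3, 9, 10, 11, 12, 4, 15, 5]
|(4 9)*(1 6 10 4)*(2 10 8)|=7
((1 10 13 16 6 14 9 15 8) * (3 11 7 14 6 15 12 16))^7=(1 9 13 16 11 8 14 10 12 3 15 7)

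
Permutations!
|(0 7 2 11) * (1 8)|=4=|(0 7 2 11)(1 8)|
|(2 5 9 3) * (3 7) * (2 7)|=|(2 5 9)(3 7)|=6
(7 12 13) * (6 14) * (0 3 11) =(0 3 11)(6 14)(7 12 13) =[3, 1, 2, 11, 4, 5, 14, 12, 8, 9, 10, 0, 13, 7, 6]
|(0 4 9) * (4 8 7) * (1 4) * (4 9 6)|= 10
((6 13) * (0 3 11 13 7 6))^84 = ((0 3 11 13)(6 7))^84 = (13)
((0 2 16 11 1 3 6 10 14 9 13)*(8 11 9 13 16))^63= (0 11 6 13 8 3 14 2 1 10)(9 16)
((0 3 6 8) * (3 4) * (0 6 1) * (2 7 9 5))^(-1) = (0 1 3 4)(2 5 9 7)(6 8)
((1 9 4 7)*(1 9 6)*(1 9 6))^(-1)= (4 9 6 7)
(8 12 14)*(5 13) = (5 13)(8 12 14) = [0, 1, 2, 3, 4, 13, 6, 7, 12, 9, 10, 11, 14, 5, 8]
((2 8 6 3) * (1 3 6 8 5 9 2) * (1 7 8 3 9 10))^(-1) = ((1 9 2 5 10)(3 7 8))^(-1) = (1 10 5 2 9)(3 8 7)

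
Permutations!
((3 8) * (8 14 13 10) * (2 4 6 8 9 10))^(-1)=(2 13 14 3 8 6 4)(9 10)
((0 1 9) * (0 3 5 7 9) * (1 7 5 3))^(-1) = (0 1 9 7)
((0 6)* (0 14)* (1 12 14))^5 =(14)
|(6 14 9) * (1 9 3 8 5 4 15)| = |(1 9 6 14 3 8 5 4 15)| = 9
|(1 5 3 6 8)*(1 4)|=6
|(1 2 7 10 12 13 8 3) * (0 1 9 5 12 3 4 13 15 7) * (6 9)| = 24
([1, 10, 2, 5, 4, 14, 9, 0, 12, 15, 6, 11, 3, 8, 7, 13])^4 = [9, 15, 2, 0, 4, 1, 8, 6, 14, 12, 13, 11, 7, 5, 10, 3]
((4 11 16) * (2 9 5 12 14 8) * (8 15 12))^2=((2 9 5 8)(4 11 16)(12 14 15))^2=(2 5)(4 16 11)(8 9)(12 15 14)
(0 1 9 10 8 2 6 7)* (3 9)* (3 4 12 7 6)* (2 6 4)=[1, 2, 3, 9, 12, 5, 4, 0, 6, 10, 8, 11, 7]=(0 1 2 3 9 10 8 6 4 12 7)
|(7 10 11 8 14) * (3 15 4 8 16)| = 9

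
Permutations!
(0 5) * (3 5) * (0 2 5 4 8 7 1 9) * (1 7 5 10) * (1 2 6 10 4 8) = (0 3 8 5 6 10 2 4 1 9) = [3, 9, 4, 8, 1, 6, 10, 7, 5, 0, 2]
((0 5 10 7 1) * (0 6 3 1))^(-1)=((0 5 10 7)(1 6 3))^(-1)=(0 7 10 5)(1 3 6)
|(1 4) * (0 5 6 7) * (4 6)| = |(0 5 4 1 6 7)| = 6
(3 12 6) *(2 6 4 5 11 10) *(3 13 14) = (2 6 13 14 3 12 4 5 11 10) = [0, 1, 6, 12, 5, 11, 13, 7, 8, 9, 2, 10, 4, 14, 3]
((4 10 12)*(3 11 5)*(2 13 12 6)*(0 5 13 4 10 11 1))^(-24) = (2 12 4 10 11 6 13)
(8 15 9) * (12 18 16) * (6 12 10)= (6 12 18 16 10)(8 15 9)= [0, 1, 2, 3, 4, 5, 12, 7, 15, 8, 6, 11, 18, 13, 14, 9, 10, 17, 16]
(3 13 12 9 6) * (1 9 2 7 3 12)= (1 9 6 12 2 7 3 13)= [0, 9, 7, 13, 4, 5, 12, 3, 8, 6, 10, 11, 2, 1]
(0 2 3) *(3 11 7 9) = (0 2 11 7 9 3) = [2, 1, 11, 0, 4, 5, 6, 9, 8, 3, 10, 7]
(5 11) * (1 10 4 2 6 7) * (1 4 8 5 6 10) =(2 10 8 5 11 6 7 4) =[0, 1, 10, 3, 2, 11, 7, 4, 5, 9, 8, 6]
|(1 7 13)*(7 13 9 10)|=6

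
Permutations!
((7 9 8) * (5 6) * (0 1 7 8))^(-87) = ((0 1 7 9)(5 6))^(-87) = (0 1 7 9)(5 6)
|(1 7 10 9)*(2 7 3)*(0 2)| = |(0 2 7 10 9 1 3)| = 7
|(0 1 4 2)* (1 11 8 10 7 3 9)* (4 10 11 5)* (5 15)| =10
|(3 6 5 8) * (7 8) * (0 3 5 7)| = |(0 3 6 7 8 5)| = 6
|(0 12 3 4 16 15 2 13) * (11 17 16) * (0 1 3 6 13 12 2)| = 12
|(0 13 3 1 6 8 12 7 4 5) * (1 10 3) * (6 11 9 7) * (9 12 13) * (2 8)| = |(0 9 7 4 5)(1 11 12 6 2 8 13)(3 10)| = 70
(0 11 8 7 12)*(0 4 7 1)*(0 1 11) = (4 7 12)(8 11) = [0, 1, 2, 3, 7, 5, 6, 12, 11, 9, 10, 8, 4]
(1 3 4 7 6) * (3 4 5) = (1 4 7 6)(3 5) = [0, 4, 2, 5, 7, 3, 1, 6]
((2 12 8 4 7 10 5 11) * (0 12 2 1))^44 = (0 1 11 5 10 7 4 8 12)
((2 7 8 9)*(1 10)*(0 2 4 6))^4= ((0 2 7 8 9 4 6)(1 10))^4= (10)(0 9 2 4 7 6 8)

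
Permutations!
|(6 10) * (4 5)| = 2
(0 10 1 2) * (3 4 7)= (0 10 1 2)(3 4 7)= [10, 2, 0, 4, 7, 5, 6, 3, 8, 9, 1]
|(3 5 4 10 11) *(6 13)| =10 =|(3 5 4 10 11)(6 13)|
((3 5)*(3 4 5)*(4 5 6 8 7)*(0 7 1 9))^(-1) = ((0 7 4 6 8 1 9))^(-1) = (0 9 1 8 6 4 7)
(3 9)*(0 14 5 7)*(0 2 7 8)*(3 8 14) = (0 3 9 8)(2 7)(5 14) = [3, 1, 7, 9, 4, 14, 6, 2, 0, 8, 10, 11, 12, 13, 5]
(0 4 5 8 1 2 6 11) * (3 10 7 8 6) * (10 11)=(0 4 5 6 10 7 8 1 2 3 11)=[4, 2, 3, 11, 5, 6, 10, 8, 1, 9, 7, 0]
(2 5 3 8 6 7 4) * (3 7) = (2 5 7 4)(3 8 6) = [0, 1, 5, 8, 2, 7, 3, 4, 6]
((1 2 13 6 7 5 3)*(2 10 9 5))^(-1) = ((1 10 9 5 3)(2 13 6 7))^(-1) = (1 3 5 9 10)(2 7 6 13)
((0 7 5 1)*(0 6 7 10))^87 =(0 10)(1 5 7 6)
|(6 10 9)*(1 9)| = |(1 9 6 10)| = 4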